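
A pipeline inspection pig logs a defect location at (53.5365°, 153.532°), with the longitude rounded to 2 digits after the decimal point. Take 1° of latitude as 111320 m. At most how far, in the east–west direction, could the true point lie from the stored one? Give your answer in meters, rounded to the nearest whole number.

Rounding to 2 decimal places leaves the longitude within ±0.005° of the true value.
At latitude 53.5365° a degree of longitude spans 111320 m × cos 53.5365° = 111320 × 0.5943 ≈ 66158.7 m.
Maximum E–W displacement: 0.005 × 66158.7 = 330.793 m.

331 meters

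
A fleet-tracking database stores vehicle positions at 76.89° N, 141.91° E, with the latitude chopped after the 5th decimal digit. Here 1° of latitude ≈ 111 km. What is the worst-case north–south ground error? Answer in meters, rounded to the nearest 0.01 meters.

1.11 meters

Truncating at 5 decimal places can drop up to a full unit in the last place, so the latitude may be off by as much as 1e-05°.
North–south distance: 1e-05° × 111000 m/° = 1.11 m.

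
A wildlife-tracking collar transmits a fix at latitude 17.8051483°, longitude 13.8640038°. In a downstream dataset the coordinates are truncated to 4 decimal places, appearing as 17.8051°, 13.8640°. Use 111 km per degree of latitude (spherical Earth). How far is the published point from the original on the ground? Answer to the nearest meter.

Δlat = 17.8051483 − 17.8051 = +0.0000483°; Δlon = 13.8640038 − 13.8640 = +0.0000038°.
N–S: 0.0000483° × 111000 m/° = 5.3613 m.
E–W at 17.8051°: 0.0000038° × 111000 × cos 17.8051° = 0.0000038 × 111000 × 0.9521 ≈ 0.401597 m.
Distance: √(5.3613² + 0.401597²) ≈ 5.37632 m.

5 meters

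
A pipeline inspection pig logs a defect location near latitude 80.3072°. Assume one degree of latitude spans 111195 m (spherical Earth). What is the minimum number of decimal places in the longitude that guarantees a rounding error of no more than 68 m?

3 decimal places

At 80.3072° one degree of longitude covers 111195 × cos 80.3072° ≈ 111195 × 0.1684 ≈ 18721.4 m.
With N decimal places the half-ulp bound is 0.5·10⁻ᴺ°, or 0.5·10⁻ᴺ × 18721.4 m on the ground.
Setting 9360.7 × 10⁻ᴺ ≤ 68 gives 10ᴺ ≥ 137.7, i.e. N ≥ 2.14.
N = 2 would give 93.6 m (too coarse); N = 3 gives 9.36 m ≤ 68 m.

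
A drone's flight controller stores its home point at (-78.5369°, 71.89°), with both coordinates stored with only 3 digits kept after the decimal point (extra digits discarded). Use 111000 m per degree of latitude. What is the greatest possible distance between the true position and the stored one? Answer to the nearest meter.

113 meters

Truncating at 3 decimal places can drop up to a full unit in the last place, so each coordinate may be off by as much as 0.001°.
N–S: 0.001° × 111000 m/° = 111 m.
E–W at 78.5369°: 0.001° × 111000 × cos 78.5369° = 0.001 × 111000 × 0.1987 ≈ 22.0598 m.
The two errors are perpendicular, so the maximum displacement is √(111² + 22.0598²) ≈ 113.171 m.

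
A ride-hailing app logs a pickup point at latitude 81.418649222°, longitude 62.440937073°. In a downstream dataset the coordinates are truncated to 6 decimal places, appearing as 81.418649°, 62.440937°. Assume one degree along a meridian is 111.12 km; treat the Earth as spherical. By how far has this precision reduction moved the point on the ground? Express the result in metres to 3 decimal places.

0.025 metres

Δlat = 81.418649222 − 81.418649 = +0.000000222°; Δlon = 62.440937073 − 62.440937 = +0.000000073°.
N–S: 0.000000222° × 111120 m/° = 0.0246686 m.
E–W at 81.4186°: 0.000000073° × 111120 × cos 81.4186° = 0.000000073 × 111120 × 0.1492 ≈ 0.00121038 m.
Distance: √(0.0246686² + 0.00121038²) ≈ 0.0246983 m.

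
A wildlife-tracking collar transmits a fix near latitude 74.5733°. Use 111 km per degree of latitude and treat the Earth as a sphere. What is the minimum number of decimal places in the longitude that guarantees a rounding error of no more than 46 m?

At 74.5733° one degree of longitude covers 111000 × cos 74.5733° ≈ 111000 × 0.2660 ≈ 29526.6 m.
Rounding to N decimal places gives at most 0.5 × 10⁻ᴺ degrees of error, i.e. 0.5 × 10⁻ᴺ × 29526.6 m.
Need 0.5 × 29526.6 × 10⁻ᴺ ≤ 46 → 10⁻ᴺ ≤ 3.116e-03, so N ≥ 2.51.
N = 2 would give 148 m (too coarse); N = 3 gives 14.8 m ≤ 46 m.

3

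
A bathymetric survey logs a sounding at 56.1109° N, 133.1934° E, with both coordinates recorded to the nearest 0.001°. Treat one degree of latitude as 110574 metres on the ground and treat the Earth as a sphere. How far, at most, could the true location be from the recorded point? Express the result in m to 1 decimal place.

63.3 m

Rounding to 3 decimal places leaves each coordinate within ±0.0005° of the true value.
N–S: 0.0005° × 110574 m/° = 55.287 m.
East–west component at 56.1109°: 0.0005° × 110574 × cos 56.1109° ≈ 0.0005 × 61654.6 ≈ 30.8273 m.
The two errors are perpendicular, so the maximum displacement is √(55.287² + 30.8273²) ≈ 63.3007 m.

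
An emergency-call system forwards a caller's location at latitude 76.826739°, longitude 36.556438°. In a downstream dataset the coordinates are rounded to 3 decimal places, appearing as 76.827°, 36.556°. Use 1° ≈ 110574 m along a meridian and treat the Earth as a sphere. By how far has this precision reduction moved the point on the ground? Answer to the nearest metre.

The latitude changed by -0.000261° and the longitude by +0.000438°.
N–S: -0.000261° × 110574 m/° = -28.8598 m.
E–W at 76.827°: 0.000438° × 110574 × cos 76.827° = 0.000438 × 110574 × 0.2279 ≈ 11.0371 m.
Distance: √(28.8598² + 11.0371²) ≈ 30.8983 m.

31 metres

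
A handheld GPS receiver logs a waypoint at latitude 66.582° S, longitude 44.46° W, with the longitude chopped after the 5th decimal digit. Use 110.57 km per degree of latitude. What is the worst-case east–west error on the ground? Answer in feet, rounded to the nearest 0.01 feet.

1.44 feet

Truncating at 5 decimal places can drop up to a full unit in the last place, so the longitude may be off by as much as 1e-05°.
Parallels shrink by cos φ, so at 66.582° a degree of longitude is 110570 × 0.3974 ≈ 43944.5 m.
East–west error: 1e-05° × 43944.5 m/° ≈ 0.439445 m.
Converting: 0.439445 m × 3.2808 ft/m ≈ 1.4417 ft.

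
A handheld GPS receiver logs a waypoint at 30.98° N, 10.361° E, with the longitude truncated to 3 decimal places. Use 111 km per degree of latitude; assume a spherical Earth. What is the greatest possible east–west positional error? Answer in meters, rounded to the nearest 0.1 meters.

Truncating at 3 decimal places can drop up to a full unit in the last place, so the longitude may be off by as much as 0.001°.
Parallels shrink by cos φ, so at 30.98° a degree of longitude is 111000 × 0.8573 ≈ 95165.5 m.
East–west error: 0.001° × 95165.5 m/° ≈ 95.1655 m.

95.2 meters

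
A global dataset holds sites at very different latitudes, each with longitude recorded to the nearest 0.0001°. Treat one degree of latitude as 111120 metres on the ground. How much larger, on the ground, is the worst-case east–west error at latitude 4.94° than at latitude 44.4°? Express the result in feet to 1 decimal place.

5.1 feet

Rounding to 4 decimal places leaves the longitude within ±5e-05° of the true value.
At 4.94°: 5e-05° × 111120 × cos 4.94° = 5e-05 × 111120 × 0.9963 ≈ 5.5354 m.
At 44.4°: 5e-05° × 111120 × cos 44.4° = 5e-05 × 111120 × 0.7145 ≈ 3.9696 m.
Difference: 5.5354 − 3.9696 = 1.5658 m.
In feet: 1.56575 m ÷ 0.3048 ≈ 5.137 ft.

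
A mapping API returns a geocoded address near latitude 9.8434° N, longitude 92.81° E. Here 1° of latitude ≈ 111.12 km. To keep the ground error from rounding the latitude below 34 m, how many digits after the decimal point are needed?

4

One degree of latitude covers 111120 m.
Rounding to N decimal places gives at most 0.5 × 10⁻ᴺ degrees of error, i.e. 0.5 × 10⁻ᴺ × 111120 m.
Need 0.5 × 111120 × 10⁻ᴺ ≤ 34 → 10⁻ᴺ ≤ 6.120e-04, so N ≥ 3.21.
At 3 places the error can reach 55.6 m, but 4 places keeps it to 5.56 m.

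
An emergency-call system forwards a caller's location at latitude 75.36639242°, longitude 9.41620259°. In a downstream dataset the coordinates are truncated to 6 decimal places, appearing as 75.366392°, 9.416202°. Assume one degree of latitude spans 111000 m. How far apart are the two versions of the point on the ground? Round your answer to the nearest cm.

5 cm

Δlat = 75.36639242 − 75.366392 = +0.00000042°; Δlon = 9.41620259 − 9.416202 = +0.00000059°.
N–S: 0.00000042° × 111000 m/° = 0.04662 m.
E–W at 75.3664°: 0.00000059° × 111000 × cos 75.3664° = 0.00000059 × 111000 × 0.2526 ≈ 0.0165452 m.
Distance: √(0.04662² + 0.0165452²) ≈ 0.0494689 m.
That is 0.0494689 m = 4.9469 cm.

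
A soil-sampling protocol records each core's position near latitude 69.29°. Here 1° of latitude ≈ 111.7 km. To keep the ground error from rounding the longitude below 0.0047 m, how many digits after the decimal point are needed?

At 69.29° one degree of longitude covers 111700 × cos 69.29° ≈ 111700 × 0.3536 ≈ 39501.4 m.
Rounding to N decimal places gives at most 0.5 × 10⁻ᴺ degrees of error, i.e. 0.5 × 10⁻ᴺ × 39501.4 m.
Setting 19750.7 × 10⁻ᴺ ≤ 0.0047 gives 10ᴺ ≥ 4.202e+06, i.e. N ≥ 6.62.
N = 6 would give 0.0198 m (too coarse); N = 7 gives 0.00198 m ≤ 0.0047 m.

7 decimal places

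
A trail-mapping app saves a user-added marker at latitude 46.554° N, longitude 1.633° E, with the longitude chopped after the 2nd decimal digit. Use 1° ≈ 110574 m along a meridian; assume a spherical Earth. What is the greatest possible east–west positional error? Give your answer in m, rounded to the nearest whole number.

Truncating at 2 decimal places can drop up to a full unit in the last place, so the longitude may be off by as much as 0.01°.
At latitude 46.554° a degree of longitude spans 110574 m × cos 46.554° = 110574 × 0.6877 ≈ 76038.5 m.
So at most 0.01° × 76038.5 ≈ 760.385 m east–west.

760 m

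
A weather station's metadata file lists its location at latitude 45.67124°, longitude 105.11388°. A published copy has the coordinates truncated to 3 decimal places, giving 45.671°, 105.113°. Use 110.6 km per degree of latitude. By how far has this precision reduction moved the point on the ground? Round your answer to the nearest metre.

The latitude changed by +0.00024° and the longitude by +0.00088°.
N–S: 0.00024° × 110600 m/° = 26.544 m.
E–W at 45.671°: 0.00088° × 110600 × cos 45.671° = 0.00088 × 110600 × 0.6988 ≈ 68.0106 m.
Distance: √(26.544² + 68.0106²) ≈ 73.007 m.

73 metres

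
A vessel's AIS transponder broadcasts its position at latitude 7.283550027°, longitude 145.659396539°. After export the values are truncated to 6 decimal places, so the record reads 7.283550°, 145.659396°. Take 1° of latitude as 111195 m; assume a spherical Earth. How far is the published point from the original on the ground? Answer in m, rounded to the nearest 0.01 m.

The latitude changed by +0.000000027° and the longitude by +0.000000539°.
N–S: 0.000000027° × 111195 m/° = 0.00300227 m.
East–west at this latitude: 0.000000539° × 111195 × cos 7.28355° ≈ 0.000000539 × 110298 = 0.0594505 m.
Combined displacement = (0.00300227² + 0.0594505²)^½ ≈ 0.0595263 m.

0.06 m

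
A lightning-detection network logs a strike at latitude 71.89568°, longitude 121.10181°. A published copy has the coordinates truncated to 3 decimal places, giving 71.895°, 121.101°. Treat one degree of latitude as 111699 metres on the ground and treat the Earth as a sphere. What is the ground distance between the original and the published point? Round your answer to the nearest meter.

The latitude changed by +0.00068° and the longitude by +0.00081°.
North–south shift: 0.00068 × 111699 = 75.9553 m.
E–W at 71.895°: 0.00081° × 111699 × cos 71.895° = 0.00081 × 111699 × 0.3108 ≈ 28.1163 m.
Combined displacement = (75.9553² + 28.1163²)^½ ≈ 80.9922 m.

81 meters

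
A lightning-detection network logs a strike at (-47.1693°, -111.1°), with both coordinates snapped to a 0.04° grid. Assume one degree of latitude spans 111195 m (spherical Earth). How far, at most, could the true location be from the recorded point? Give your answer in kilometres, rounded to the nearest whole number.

3 kilometres

With a 0.04° grid the true value lies within half a step, ±0.04°/2 = ±0.02°, of the stored one.
N–S: 0.02° × 111195 m/° = 2223.9 m.
East–west component at 47.1693°: 0.02° × 111195 × cos 47.1693° ≈ 0.02 × 75594.2 ≈ 1511.88 m.
The two errors are perpendicular, so the maximum displacement is √(2223.9² + 1511.88²) ≈ 2689.15 m.
That is 2689.15 m = 2.6891 km.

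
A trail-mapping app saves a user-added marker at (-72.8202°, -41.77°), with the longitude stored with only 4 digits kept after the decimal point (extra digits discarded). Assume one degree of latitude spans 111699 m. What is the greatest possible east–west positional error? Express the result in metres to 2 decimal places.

Truncating at 4 decimal places can drop up to a full unit in the last place, so the longitude may be off by as much as 0.0001°.
At latitude 72.8202° a degree of longitude spans 111699 m × cos 72.8202° = 111699 × 0.2954 ≈ 32992.7 m.
So at most 0.0001° × 32992.7 ≈ 3.29927 m east–west.

3.30 metres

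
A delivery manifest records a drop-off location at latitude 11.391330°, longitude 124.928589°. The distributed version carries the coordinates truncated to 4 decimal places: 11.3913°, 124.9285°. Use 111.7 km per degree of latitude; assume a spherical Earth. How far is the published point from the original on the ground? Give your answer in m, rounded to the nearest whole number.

10 m

The latitude changed by +0.000030° and the longitude by +0.000089°.
N–S: 0.000030° × 111700 m/° = 3.351 m.
E–W at 11.3913°: 0.000089° × 111700 × cos 11.3913° = 0.000089 × 111700 × 0.9803 ≈ 9.74547 m.
Combined displacement = (3.351² + 9.74547²)^½ ≈ 10.3055 m.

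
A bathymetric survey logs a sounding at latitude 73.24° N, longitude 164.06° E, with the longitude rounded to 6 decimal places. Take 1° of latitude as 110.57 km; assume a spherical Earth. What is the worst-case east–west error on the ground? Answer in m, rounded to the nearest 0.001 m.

0.016 m

Rounding to 6 decimal places leaves the longitude within ±5e-07° of the true value.
At latitude 73.24° a degree of longitude spans 110570 m × cos 73.24° = 110570 × 0.2884 ≈ 31884.3 m.
East–west error: 5e-07° × 31884.3 m/° ≈ 0.0159422 m.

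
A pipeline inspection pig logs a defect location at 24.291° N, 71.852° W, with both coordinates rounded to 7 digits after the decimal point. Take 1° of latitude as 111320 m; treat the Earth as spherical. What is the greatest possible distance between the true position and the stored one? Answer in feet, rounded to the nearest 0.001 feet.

0.025 feet

Rounding to 7 decimal places leaves each coordinate within ±5e-08° of the true value.
N–S: 5e-08° × 111320 m/° = 0.005566 m.
E–W at 24.291°: 5e-08° × 111320 × cos 24.291° = 5e-08 × 111320 × 0.9115 ≈ 0.00507323 m.
Worst case both components are at the extreme and orthogonal: √(0.005566² + 0.00507323²) ≈ 0.00753114 m.
Converting: 0.00753114 m × 3.2808 ft/m ≈ 0.024708 ft.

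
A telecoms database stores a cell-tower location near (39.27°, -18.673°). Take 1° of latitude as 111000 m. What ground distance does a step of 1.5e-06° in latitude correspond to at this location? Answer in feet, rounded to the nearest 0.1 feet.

0.5 feet

1.5e-06° × 111000 m/° = 0.1665 m.
Converting: 0.1665 m × 3.2808 ft/m ≈ 0.54626 ft.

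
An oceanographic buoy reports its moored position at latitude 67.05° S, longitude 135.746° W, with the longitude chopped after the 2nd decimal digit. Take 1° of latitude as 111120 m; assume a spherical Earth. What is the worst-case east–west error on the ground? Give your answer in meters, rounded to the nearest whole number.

Truncating at 2 decimal places can drop up to a full unit in the last place, so the longitude may be off by as much as 0.01°.
One degree of longitude at 67.05° is 111120 × cos 67.05° ≈ 111120 × 0.3899 = 43328.8 m.
Maximum E–W displacement: 0.01 × 43328.8 = 433.288 m.

433 meters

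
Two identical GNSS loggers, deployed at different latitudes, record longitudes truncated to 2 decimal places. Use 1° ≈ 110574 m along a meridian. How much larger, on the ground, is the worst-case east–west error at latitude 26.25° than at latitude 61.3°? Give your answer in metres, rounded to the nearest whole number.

Truncating at 2 decimal places can drop up to a full unit in the last place, so the longitude may be off by as much as 0.01°.
At 26.25°: 0.01° × 110574 × cos 26.25° = 0.01 × 110574 × 0.8969 ≈ 991.71 m.
At 61.3°: 0.01° × 110574 × cos 61.3° = 0.01 × 110574 × 0.4802 ≈ 531 m.
So the lower-latitude error exceeds the higher by 991.71 − 531 = 460.71 m.

461 metres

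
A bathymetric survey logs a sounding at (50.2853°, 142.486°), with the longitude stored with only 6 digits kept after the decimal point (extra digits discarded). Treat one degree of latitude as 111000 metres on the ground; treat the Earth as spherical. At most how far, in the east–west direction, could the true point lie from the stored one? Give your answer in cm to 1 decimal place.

Truncating at 6 decimal places can drop up to a full unit in the last place, so the longitude may be off by as much as 1e-06°.
Parallels shrink by cos φ, so at 50.2853° a degree of longitude is 111000 × 0.6390 ≈ 70925.1 m.
Maximum E–W displacement: 1e-06 × 70925.1 = 0.0709251 m.
That is 0.0709251 m = 7.0925 cm.

7.1 cm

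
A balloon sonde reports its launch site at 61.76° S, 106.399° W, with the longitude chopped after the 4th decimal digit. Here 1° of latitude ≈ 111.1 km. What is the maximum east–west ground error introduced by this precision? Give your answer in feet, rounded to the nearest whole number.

17 feet

Truncating at 4 decimal places can drop up to a full unit in the last place, so the longitude may be off by as much as 0.0001°.
One degree of longitude at 61.76° is 111100 × cos 61.76° ≈ 111100 × 0.4732 = 52568.7 m.
East–west error: 0.0001° × 52568.7 m/° ≈ 5.25687 m.
In feet: 5.25687 m ÷ 0.3048 ≈ 17.247 ft.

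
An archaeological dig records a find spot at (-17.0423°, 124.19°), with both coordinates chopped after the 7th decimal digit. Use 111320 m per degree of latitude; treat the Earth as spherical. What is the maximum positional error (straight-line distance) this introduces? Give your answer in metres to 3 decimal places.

Truncating at 7 decimal places can drop up to a full unit in the last place, so each coordinate may be off by as much as 1e-07°.
North–south component: 1e-07° × 111320 = 0.011132 m.
E–W at 17.0423°: 1e-07° × 111320 × cos 17.0423° = 1e-07 × 111320 × 0.9561 ≈ 0.0106432 m.
Worst case both components are at the extreme and orthogonal: √(0.011132² + 0.0106432²) ≈ 0.0154013 m.

0.015 metres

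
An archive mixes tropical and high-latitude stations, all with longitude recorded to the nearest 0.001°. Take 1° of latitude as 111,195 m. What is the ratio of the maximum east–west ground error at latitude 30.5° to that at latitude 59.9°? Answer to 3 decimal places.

Rounding to 3 decimal places leaves the longitude within ±0.0005° of the true value.
Error at 30.5° = 0.0005° × 111195 × cos 30.5° ≈ 55.598 × 0.8616 = 47.904 m.
Error at 59.9° = 0.0005° × 111195 × cos 59.9° ≈ 55.598 × 0.5015 = 27.883 m.
The ratio reduces to cos 30.5° / cos 59.9° = 0.8616/0.5015 ≈ 1.7181.

1.718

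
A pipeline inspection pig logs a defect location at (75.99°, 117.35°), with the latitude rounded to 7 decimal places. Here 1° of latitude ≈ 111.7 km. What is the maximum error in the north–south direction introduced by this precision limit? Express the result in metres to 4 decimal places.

0.0056 metres

Rounding to 7 decimal places leaves the latitude within ±5e-08° of the true value.
So the N–S error is at most 5e-08 × 111700 = 0.005585 m.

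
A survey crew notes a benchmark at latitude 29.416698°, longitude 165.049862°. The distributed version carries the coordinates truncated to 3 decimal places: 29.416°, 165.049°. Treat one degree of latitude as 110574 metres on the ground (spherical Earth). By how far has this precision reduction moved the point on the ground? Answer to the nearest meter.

113 meters

The latitude changed by +0.000698° and the longitude by +0.000862°.
N–S: 0.000698° × 110574 m/° = 77.1807 m.
E–W at 29.416°: 0.000862° × 110574 × cos 29.416° = 0.000862 × 110574 × 0.8711 ≈ 83.0265 m.
Distance: √(77.1807² + 83.0265²) ≈ 113.359 m.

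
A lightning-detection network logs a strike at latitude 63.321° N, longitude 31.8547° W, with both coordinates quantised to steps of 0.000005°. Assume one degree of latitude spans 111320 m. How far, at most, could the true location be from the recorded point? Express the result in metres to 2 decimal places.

0.31 metres

With a 0.000005° grid the true value lies within half a step, ±0.000005°/2 = ±2.5e-06°, of the stored one.
N–S: 2.5e-06° × 111320 m/° = 0.2783 m.
E–W at 63.321°: 2.5e-06° × 111320 × cos 63.321° = 2.5e-06 × 111320 × 0.4490 ≈ 0.124954 m.
The two errors are perpendicular, so the maximum displacement is √(0.2783² + 0.124954²) ≈ 0.305065 m.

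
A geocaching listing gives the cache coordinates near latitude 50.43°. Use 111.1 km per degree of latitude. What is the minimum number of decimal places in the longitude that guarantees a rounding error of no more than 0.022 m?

7

At 50.43° one degree of longitude covers 111100 × cos 50.43° ≈ 111100 × 0.6370 ≈ 70773 m.
N decimal places → at most half a unit in the last place, 0.5 × 10⁻ᴺ° = 70773/2 × 10⁻ᴺ m.
Setting 35386.5 × 10⁻ᴺ ≤ 0.022 gives 10ᴺ ≥ 1.608e+06, i.e. N ≥ 6.21.
At 6 places the error can reach 0.0354 m, but 7 places keeps it to 0.00354 m.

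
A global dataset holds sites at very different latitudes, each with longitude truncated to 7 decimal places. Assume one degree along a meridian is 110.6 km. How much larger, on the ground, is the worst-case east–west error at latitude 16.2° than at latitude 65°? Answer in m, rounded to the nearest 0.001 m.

0.006 m

Truncating at 7 decimal places can drop up to a full unit in the last place, so the longitude may be off by as much as 1e-07°.
Error at 16.2° = 1e-07° × 110600 × cos 16.2° ≈ 0.01106 × 0.9603 = 0.010621 m.
At 65°: 1e-07° × 110600 × cos 65° = 1e-07 × 110600 × 0.4226 ≈ 0.0046742 m.
Difference: 0.010621 − 0.0046742 = 0.0059467 m.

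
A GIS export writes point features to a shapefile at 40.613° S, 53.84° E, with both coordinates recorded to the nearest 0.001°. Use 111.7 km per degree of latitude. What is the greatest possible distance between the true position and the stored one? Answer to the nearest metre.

Rounding to 3 decimal places leaves each coordinate within ±0.0005° of the true value.
N–S: 0.0005° × 111700 m/° = 55.85 m.
Longitude error → 0.0005 × 111700 × cos 40.613° = 0.0005 × 111700 × 0.7591 ≈ 42.3971 m.
Combining orthogonally: (55.85² + 42.3971²)^½ ≈ 70.1194 m.

70 metres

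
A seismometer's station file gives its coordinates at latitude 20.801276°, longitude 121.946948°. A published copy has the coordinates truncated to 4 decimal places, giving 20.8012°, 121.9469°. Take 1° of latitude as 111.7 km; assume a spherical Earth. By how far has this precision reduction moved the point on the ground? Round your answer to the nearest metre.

10 metres

The latitude changed by +0.000076° and the longitude by +0.000048°.
N–S: 0.000076° × 111700 m/° = 8.4892 m.
E–W at 20.8012°: 0.000048° × 111700 × cos 20.8012° = 0.000048 × 111700 × 0.9348 ≈ 5.01212 m.
Combined displacement = (8.4892² + 5.01212²)^½ ≈ 9.85839 m.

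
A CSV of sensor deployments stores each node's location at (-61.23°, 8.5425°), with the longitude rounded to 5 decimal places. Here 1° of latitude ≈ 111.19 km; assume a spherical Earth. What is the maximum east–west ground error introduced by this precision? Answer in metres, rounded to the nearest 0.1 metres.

0.3 metres

Rounding to 5 decimal places leaves the longitude within ±5e-06° of the true value.
At latitude 61.23° a degree of longitude spans 111190 m × cos 61.23° = 111190 × 0.4813 ≈ 53515.2 m.
East–west error: 5e-06° × 53515.2 m/° ≈ 0.267576 m.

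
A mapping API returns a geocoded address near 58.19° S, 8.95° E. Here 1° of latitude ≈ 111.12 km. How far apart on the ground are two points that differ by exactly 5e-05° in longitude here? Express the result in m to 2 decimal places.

At 58.19° a degree of longitude is 111120 × cos 58.19° ≈ 58571.8 m, so 5e-05° corresponds to 2.92859 m.

2.93 m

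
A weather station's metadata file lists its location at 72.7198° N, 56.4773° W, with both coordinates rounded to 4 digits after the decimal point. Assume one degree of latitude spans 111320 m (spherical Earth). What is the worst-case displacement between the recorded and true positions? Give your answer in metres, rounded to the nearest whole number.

6 metres

Rounding to 4 decimal places leaves each coordinate within ±5e-05° of the true value.
North–south component: 5e-05° × 111320 = 5.566 m.
E–W at 72.7198°: 5e-05° × 111320 × cos 72.7198° = 5e-05 × 111320 × 0.2970 ≈ 1.65335 m.
Combining orthogonally: (5.566² + 1.65335²)^½ ≈ 5.80637 m.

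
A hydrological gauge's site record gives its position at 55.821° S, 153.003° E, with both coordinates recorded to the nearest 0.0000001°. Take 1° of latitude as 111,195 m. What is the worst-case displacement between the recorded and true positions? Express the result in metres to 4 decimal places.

Rounding to 7 decimal places leaves each coordinate within ±5e-08° of the true value.
N–S: 5e-08° × 111195 m/° = 0.00555975 m.
E–W at 55.821°: 5e-08° × 111195 × cos 55.821° = 5e-08 × 111195 × 0.5618 ≈ 0.00312336 m.
The two errors are perpendicular, so the maximum displacement is √(0.00555975² + 0.00312336²) ≈ 0.006377 m.

0.0064 metres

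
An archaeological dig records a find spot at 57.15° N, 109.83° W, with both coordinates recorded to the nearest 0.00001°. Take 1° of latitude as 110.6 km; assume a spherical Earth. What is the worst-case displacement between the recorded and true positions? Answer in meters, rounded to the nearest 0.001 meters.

Rounding to 5 decimal places leaves each coordinate within ±5e-06° of the true value.
North–south component: 5e-06° × 110600 = 0.553 m.
East–west component at 57.15°: 5e-06° × 110600 × cos 57.15° ≈ 5e-06 × 59994 ≈ 0.29997 m.
The two errors are perpendicular, so the maximum displacement is √(0.553² + 0.29997²) ≈ 0.629119 m.

0.629 meters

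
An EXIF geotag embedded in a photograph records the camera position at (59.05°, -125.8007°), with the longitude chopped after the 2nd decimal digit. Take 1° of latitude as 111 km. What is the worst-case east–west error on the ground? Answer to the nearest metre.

571 metres

Truncating at 2 decimal places can drop up to a full unit in the last place, so the longitude may be off by as much as 0.01°.
At latitude 59.05° a degree of longitude spans 111000 m × cos 59.05° = 111000 × 0.5143 ≈ 57086.2 m.
Maximum E–W displacement: 0.01 × 57086.2 = 570.862 m.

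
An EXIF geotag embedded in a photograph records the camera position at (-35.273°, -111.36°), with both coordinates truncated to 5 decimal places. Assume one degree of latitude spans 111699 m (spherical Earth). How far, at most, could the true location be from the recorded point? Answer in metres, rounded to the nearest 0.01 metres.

Truncating at 5 decimal places can drop up to a full unit in the last place, so each coordinate may be off by as much as 1e-05°.
North–south component: 1e-05° × 111699 = 1.11699 m.
E–W at 35.273°: 1e-05° × 111699 × cos 35.273° = 1e-05 × 111699 × 0.8164 ≈ 0.911922 m.
Worst case both components are at the extreme and orthogonal: √(1.11699² + 0.911922²) ≈ 1.44197 m.

1.44 metres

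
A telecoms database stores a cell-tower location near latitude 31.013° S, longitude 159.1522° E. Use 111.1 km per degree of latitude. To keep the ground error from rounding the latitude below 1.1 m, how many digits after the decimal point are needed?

5

One degree of latitude covers 111100 m.
Rounding to N decimal places gives at most 0.5 × 10⁻ᴺ degrees of error, i.e. 0.5 × 10⁻ᴺ × 111100 m.
Need 0.5 × 111100 × 10⁻ᴺ ≤ 1.1 → 10⁻ᴺ ≤ 1.980e-05, so N ≥ 4.70.
At 4 places the error can reach 5.56 m, but 5 places keeps it to 0.555 m.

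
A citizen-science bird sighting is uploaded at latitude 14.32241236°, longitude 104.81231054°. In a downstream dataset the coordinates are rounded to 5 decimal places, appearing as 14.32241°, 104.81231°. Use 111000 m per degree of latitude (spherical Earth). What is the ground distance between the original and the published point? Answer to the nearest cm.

The latitude changed by +0.00000236° and the longitude by +0.00000054°.
N–S: 0.00000236° × 111000 m/° = 0.26196 m.
East–west at this latitude: 0.00000054° × 111000 × cos 14.3224° ≈ 0.00000054 × 107550 = 0.058077 m.
Hypotenuse of the two orthogonal shifts: √(0.26196² + 0.058077²) = 0.268321 m.
That is 0.268321 m = 26.832 cm.

27 cm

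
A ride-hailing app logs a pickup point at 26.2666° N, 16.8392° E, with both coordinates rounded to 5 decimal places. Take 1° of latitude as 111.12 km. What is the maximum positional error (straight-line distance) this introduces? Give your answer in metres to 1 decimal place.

Rounding to 5 decimal places leaves each coordinate within ±5e-06° of the true value.
North–south component: 5e-06° × 111120 = 0.5556 m.
Longitude error → 5e-06 × 111120 × cos 26.2666° = 5e-06 × 111120 × 0.8967 ≈ 0.498231 m.
Worst case both components are at the extreme and orthogonal: √(0.5556² + 0.498231²) ≈ 0.746275 m.

0.7 metres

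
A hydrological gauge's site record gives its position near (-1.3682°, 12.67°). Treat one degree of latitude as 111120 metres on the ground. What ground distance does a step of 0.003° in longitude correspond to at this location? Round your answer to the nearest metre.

333 metres

0.003° of longitude at 1.3682° is 0.003 × 111120 × cos 1.3682° ≈ 0.003 × 111088 = 333.265 m.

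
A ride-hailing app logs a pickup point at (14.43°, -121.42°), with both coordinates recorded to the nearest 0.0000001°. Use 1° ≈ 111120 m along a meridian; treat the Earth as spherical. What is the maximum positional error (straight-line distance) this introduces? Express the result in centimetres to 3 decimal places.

0.773 centimetres

Rounding to 7 decimal places leaves each coordinate within ±5e-08° of the true value.
Latitude error → 5e-08 × 111120 = 0.005556 m along the meridian.
E–W at 14.43°: 5e-08° × 111120 × cos 14.43° = 5e-08 × 111120 × 0.9685 ≈ 0.00538072 m.
The two errors are perpendicular, so the maximum displacement is √(0.005556² + 0.00538072²) ≈ 0.00773442 m.
That is 0.00773442 m = 0.77344 cm.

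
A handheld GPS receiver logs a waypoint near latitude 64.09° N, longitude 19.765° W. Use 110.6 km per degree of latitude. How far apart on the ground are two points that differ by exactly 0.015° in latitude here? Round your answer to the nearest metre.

Along a meridian 0.015° is 0.015 × 110600 = 1659 m.

1659 metres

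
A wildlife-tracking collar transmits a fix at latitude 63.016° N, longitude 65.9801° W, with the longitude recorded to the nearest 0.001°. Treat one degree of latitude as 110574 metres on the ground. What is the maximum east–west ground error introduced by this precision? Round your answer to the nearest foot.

82 feet

Rounding to 3 decimal places leaves the longitude within ±0.0005° of the true value.
At latitude 63.016° a degree of longitude spans 110574 m × cos 63.016° = 110574 × 0.4537 ≈ 50172 m.
Maximum E–W displacement: 0.0005 × 50172 = 25.086 m.
Converting: 25.086 m × 3.2808 ft/m ≈ 82.303 ft.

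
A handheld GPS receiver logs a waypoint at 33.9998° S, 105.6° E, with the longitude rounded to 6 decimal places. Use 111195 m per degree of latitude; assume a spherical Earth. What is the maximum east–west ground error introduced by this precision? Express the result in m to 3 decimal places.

0.046 m

Rounding to 6 decimal places leaves the longitude within ±5e-07° of the true value.
Parallels shrink by cos φ, so at 33.9998° a degree of longitude is 111195 × 0.8290 ≈ 92185 m.
Maximum E–W displacement: 5e-07 × 92185 = 0.0460925 m.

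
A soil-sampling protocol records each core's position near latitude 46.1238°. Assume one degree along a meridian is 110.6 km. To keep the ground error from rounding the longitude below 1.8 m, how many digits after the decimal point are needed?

At 46.1238° one degree of longitude covers 110600 × cos 46.1238° ≈ 110600 × 0.6931 ≈ 76657.1 m.
N decimal places → at most half a unit in the last place, 0.5 × 10⁻ᴺ° = 76657.1/2 × 10⁻ᴺ m.
Need 0.5 × 76657.1 × 10⁻ᴺ ≤ 1.8 → 10⁻ᴺ ≤ 4.696e-05, so N ≥ 4.33.
At 4 places the error can reach 3.83 m, but 5 places keeps it to 0.383 m.

5 decimal places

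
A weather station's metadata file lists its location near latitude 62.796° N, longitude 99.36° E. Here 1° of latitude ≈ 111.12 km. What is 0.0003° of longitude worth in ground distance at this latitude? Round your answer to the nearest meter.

15 meters

0.0003° of longitude at 62.796° is 0.0003 × 111120 × cos 62.796° ≈ 0.0003 × 50799.6 = 15.2399 m.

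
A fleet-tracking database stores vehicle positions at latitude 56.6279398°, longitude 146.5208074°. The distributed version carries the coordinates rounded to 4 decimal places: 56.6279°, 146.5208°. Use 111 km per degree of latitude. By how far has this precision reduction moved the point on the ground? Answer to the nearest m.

The latitude changed by +0.0000398° and the longitude by +0.0000074°.
N–S: 0.0000398° × 111000 m/° = 4.4178 m.
East–west at this latitude: 0.0000074° × 111000 × cos 56.6279° ≈ 0.0000074 × 61058.2 = 0.451831 m.
Hypotenuse of the two orthogonal shifts: √(4.4178² + 0.451831²) = 4.44085 m.

4 m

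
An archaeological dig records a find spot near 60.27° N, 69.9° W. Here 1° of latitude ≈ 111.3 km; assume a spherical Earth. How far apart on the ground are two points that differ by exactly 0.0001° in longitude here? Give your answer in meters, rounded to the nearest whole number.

At 60.27° a degree of longitude is 111300 × cos 60.27° ≈ 55195.2 m, so 0.0001° corresponds to 5.51952 m.

6 meters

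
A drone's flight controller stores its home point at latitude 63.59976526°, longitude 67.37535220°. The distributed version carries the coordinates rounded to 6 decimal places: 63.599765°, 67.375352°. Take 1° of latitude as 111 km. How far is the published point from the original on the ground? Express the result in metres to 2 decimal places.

The latitude changed by +0.00000026° and the longitude by +0.00000020°.
N–S: 0.00000026° × 111000 m/° = 0.02886 m.
East–west at this latitude: 0.00000020° × 111000 × cos 63.5998° ≈ 0.00000020 × 49354.9 = 0.00987098 m.
Combined displacement = (0.02886² + 0.00987098²)^½ ≈ 0.0305014 m.

0.03 metres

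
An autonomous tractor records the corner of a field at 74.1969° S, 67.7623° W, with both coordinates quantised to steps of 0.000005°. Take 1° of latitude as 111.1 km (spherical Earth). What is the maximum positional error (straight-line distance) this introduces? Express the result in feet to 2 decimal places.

With a 0.000005° grid the true value lies within half a step, ±0.000005°/2 = ±2.5e-06°, of the stored one.
North–south component: 2.5e-06° × 111100 = 0.27775 m.
E–W at 74.1969°: 2.5e-06° × 111100 × cos 74.1969° = 2.5e-06 × 111100 × 0.2723 ≈ 0.0756403 m.
Combining orthogonally: (0.27775² + 0.0756403²)^½ ≈ 0.287865 m.
Converting: 0.287865 m × 3.2808 ft/m ≈ 0.94444 ft.

0.94 feet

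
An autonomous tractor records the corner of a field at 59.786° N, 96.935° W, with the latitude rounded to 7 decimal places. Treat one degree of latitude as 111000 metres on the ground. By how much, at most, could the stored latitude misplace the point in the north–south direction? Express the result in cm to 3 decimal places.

Rounding to 7 decimal places leaves the latitude within ±5e-08° of the true value.
So the N–S error is at most 5e-08 × 111000 = 0.00555 m.
That is 0.00555 m = 0.555 cm.

0.555 cm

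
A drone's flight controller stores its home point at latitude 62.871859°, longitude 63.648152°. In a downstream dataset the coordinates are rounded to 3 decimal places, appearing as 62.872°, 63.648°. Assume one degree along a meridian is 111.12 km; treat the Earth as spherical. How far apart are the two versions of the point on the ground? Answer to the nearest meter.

Δlat = 62.871859 − 62.872 = -0.000141°; Δlon = 63.648152 − 63.648 = +0.000152°.
N–S: -0.000141° × 111120 m/° = -15.6679 m.
E–W at 62.872°: 0.000152° × 111120 × cos 62.872° = 0.000152 × 111120 × 0.4560 ≈ 7.70161 m.
Distance: √(15.6679² + 7.70161²) ≈ 17.4585 m.

17 meters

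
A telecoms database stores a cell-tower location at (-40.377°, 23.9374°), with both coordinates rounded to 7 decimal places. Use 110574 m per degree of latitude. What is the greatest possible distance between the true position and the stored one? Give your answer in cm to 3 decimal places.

Rounding to 7 decimal places leaves each coordinate within ±5e-08° of the true value.
North–south component: 5e-08° × 110574 = 0.0055287 m.
E–W at 40.377°: 5e-08° × 110574 × cos 40.377° = 5e-08 × 110574 × 0.7618 ≈ 0.00421175 m.
The two errors are perpendicular, so the maximum displacement is √(0.0055287² + 0.00421175²) ≈ 0.00695021 m.
That is 0.00695021 m = 0.69502 cm.

0.695 cm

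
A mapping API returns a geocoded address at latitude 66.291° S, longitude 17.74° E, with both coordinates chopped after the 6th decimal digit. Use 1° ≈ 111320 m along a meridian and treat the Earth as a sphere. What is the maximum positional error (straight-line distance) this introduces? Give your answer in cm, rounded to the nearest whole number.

12 cm

Truncating at 6 decimal places can drop up to a full unit in the last place, so each coordinate may be off by as much as 1e-06°.
Latitude error → 1e-06 × 111320 = 0.11132 m along the meridian.
East–west component at 66.291°: 1e-06° × 111320 × cos 66.291° ≈ 1e-06 × 44760.8 ≈ 0.0447608 m.
Combining orthogonally: (0.11132² + 0.0447608²)^½ ≈ 0.119982 m.
That is 0.119982 m = 11.998 cm.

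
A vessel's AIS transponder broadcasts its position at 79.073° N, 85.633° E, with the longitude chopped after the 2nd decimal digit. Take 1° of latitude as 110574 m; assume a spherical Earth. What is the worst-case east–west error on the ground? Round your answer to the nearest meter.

Truncating at 2 decimal places can drop up to a full unit in the last place, so the longitude may be off by as much as 0.01°.
One degree of longitude at 79.073° is 110574 × cos 79.073° ≈ 110574 × 0.1896 = 20960.2 m.
Maximum E–W displacement: 0.01 × 20960.2 = 209.602 m.

210 meters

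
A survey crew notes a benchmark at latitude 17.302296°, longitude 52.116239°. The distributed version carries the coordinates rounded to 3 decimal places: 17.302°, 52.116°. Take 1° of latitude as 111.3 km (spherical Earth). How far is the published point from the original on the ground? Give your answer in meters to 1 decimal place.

41.6 meters

Δlat = 17.302296 − 17.302 = +0.000296°; Δlon = 52.116239 − 52.116 = +0.000239°.
N–S: 0.000296° × 111300 m/° = 32.9448 m.
East–west at this latitude: 0.000239° × 111300 × cos 17.302° ≈ 0.000239 × 106264 = 25.397 m.
Distance: √(32.9448² + 25.397²) ≈ 41.5977 m.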